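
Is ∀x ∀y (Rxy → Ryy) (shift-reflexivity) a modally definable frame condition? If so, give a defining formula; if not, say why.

The condition is shift-reflexivity. A defining modal formula is □(□p → p).
Suppose □(□p→p) is valid. Take Rxy and set V(p)={w : Ryw}. Then at y, □p holds; since □(□p→p) at x, □p→p at y, so p at y, i.e. Ryy.

Yes — defined by □(□p → p)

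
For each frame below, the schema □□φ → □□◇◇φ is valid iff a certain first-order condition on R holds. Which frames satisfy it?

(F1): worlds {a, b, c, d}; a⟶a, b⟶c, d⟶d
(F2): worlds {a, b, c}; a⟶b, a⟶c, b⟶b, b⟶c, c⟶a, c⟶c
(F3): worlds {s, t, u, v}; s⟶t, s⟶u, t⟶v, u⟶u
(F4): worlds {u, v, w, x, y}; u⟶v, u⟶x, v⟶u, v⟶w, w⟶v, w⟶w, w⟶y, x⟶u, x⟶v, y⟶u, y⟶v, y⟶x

This is the axiom for a generalized confluence (Geach) condition; its first-order frame correspondent is ∀x ∀z (xR²z → ∃w (xR²w ∧ zR²w)).
(F1): holds.
(F2): holds.
(F3): fails — sR²v but no w with sR²w and vR²w.
(F4): holds.
Valid on: (F1), (F2), (F4).

(F1), (F2), (F4)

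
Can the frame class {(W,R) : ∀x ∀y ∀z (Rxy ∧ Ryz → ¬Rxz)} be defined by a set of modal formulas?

Any modally definable frame class is closed under surjective bounded morphisms.
The 7-cycle (worlds s,t,u,v,w,x,y with s→t→u→v→w→x→y→s) is intransitive. Mapping every world to a single reflexive point • is a surjective bounded morphism; the reflexive point is not intransitive (R••∧R•• but R••).
Hence intransitivity is not modally definable.

Not modally definable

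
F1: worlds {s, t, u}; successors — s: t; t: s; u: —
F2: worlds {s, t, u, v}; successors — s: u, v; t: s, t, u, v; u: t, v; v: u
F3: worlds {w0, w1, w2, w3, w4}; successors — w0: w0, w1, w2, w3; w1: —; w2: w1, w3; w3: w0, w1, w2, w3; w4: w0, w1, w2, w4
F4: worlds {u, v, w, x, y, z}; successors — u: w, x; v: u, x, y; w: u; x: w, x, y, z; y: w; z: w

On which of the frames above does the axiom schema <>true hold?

F2, F4

The schema corresponds to seriality: forall x exists y Rxy.
F1: fails — world u has no successor.
F2: holds.
F3: fails — world w1 has no successor.
F4: holds.
Valid on: F2, F4.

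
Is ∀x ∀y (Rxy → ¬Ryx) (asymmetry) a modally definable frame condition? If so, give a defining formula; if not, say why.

Any modally definable frame class is closed under surjective bounded morphisms.
The 3-cycle (worlds 0,1,2 with 0→1→2→0) is asymmetric. Mapping every world to a single reflexive point • is a surjective bounded morphism, and the reflexive point is not asymmetric (R•• but asymmetry requires ¬R••).
Hence asymmetry is not modally definable.

Not definable by any modal formula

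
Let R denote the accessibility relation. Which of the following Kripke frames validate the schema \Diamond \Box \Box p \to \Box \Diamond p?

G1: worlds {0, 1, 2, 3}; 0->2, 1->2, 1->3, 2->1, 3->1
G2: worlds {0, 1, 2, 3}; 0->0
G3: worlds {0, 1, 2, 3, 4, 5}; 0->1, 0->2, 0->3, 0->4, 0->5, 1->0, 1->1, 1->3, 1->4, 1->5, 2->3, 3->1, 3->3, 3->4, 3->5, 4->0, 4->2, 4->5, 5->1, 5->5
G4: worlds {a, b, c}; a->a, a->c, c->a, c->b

G2, G3

This is the axiom for a generalized confluence (Geach) condition; its first-order frame correspondent is \forall x \forall y \forall z ((xRy \wedge xRz) \to \exists w (y R^2 w \wedge zRw)).
G1: fails — 0R2, 0R2 but no w with 2R²w and 2Rw.
G2: holds.
G3: holds.
G4: fails — cRa, cRb but no w with aR²w and bRw.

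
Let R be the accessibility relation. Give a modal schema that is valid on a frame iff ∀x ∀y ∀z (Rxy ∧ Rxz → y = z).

The condition is partial functionality. The CD schema ◇p → □p defines it.
Suppose ◇p→□p is valid. Take Rxy, Rxz and set V(p)={y}. Then ◇p at x, so □p at x, so p at z, i.e. z=y.

◇p → □p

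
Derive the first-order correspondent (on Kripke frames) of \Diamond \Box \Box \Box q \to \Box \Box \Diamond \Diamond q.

\forall x \forall y \forall z ((xRy \wedge x R^2 z) \to \exists w (y R^3 w \wedge z R^2 w))

This is a Sahlqvist (Geach-type) schema ◇^1□^3q → □^2◇^2q.
Minimal-valuation argument: fix x; take any y with xR^1y and any z with xR^2z. Set V(q) to the set of worlds R-reachable from y in exactly 3 steps. Then □^3q holds at y, so the antecedent holds at x; validity forces ◇^2q at z, giving a w with zR^2w and yR^3w.
First-order correspondent: \forall x \forall y \forall z ((xRy \wedge x R^2 z) \to \exists w (y R^3 w \wedge z R^2 w)).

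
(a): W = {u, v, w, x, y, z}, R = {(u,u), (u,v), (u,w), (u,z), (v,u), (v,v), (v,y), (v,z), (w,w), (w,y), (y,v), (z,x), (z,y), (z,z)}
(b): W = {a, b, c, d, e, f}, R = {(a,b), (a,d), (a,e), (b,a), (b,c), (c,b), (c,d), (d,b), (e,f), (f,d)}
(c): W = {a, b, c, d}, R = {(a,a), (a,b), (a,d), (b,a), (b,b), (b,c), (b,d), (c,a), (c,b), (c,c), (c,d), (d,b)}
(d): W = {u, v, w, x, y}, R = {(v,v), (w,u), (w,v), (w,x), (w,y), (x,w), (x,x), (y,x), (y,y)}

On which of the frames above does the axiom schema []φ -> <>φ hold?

This is the axiom for seriality; its first-order frame correspondent is forall x exists y Rxy.
(a): fails — world x has no successor.
(b): holds.
(c): holds.
(d): fails — world u has no successor.
Valid on: (b), (c).

(b), (c)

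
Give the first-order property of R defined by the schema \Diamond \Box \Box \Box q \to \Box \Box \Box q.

This is a Sahlqvist (Geach-type) schema ◇^1□^3q → □^3◇^0q.
First-order correspondent: \forall x \forall y \forall z ((xRy \wedge x R^3 z) \to \exists w (y R^3 w \wedge z = w)).

\forall x \forall y \forall z ((xRy \wedge x R^3 z) \to \exists w (y R^3 w \wedge z = w))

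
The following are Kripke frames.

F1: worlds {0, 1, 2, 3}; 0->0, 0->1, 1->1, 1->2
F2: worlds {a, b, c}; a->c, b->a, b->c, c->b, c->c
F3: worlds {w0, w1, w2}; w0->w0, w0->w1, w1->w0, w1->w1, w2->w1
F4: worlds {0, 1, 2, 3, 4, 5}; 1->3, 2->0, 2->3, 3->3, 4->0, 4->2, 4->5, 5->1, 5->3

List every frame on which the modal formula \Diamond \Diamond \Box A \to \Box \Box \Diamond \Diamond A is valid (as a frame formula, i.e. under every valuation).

F2, F3

The schema corresponds to a generalized confluence (Geach) condition: \forall x \forall y \forall z ((x R^2 y \wedge x R^2 z) \to \exists w (yRw \wedge z R^2 w)).
F1: fails — 0R²0, 0R²2 but no w with 0Rw and 2R²w.
F2: condition met.
F3: condition met.
F4: fails — 4R²0, 4R²0 but no w with 0Rw and 0R²w.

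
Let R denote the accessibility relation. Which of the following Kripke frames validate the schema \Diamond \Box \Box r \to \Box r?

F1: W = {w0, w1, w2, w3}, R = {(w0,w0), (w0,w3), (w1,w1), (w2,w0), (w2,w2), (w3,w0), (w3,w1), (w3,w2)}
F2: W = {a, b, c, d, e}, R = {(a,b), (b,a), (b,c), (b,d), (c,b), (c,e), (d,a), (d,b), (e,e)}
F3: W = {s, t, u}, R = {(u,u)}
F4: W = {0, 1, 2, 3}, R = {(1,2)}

Frame correspondent (Sahlqvist): \forall x \forall y \forall z ((xRy \wedge xRz) \to \exists w (y R^2 w \wedge z = w)) — i.e. a generalized confluence (Geach) condition.
F1: fails — w3Rw1, w3Rw0 but no w with w1R²w and w0=w.
F2: fails — cRe, cRb but no w with eR²w and b=w.
F3: satisfies the condition.
F4: fails — 1R2, 1R2 but no w with 2R²w and 2=w.

F3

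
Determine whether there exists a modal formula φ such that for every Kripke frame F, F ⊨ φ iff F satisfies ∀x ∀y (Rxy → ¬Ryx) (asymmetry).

If a class were modally definable it would be closed under surjective bounded morphisms (Goldblatt–Thomason).
The 5-cycle (worlds s,t,u,v,w with s→t→u→v→w→s) is asymmetric. Mapping every world to a single reflexive point • is a surjective bounded morphism, and the reflexive point is not asymmetric (R•• but asymmetry requires ¬R••).
So the class is not modally definable.

Not definable by any modal formula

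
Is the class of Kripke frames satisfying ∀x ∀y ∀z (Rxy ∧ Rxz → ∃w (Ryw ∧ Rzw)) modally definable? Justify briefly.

Yes: it is convergence, defined by the .2 schema ◇□p → □◇p.

Yes — defined by ◇□p → □◇p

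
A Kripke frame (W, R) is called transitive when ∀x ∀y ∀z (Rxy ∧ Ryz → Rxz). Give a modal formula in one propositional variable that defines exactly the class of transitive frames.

□ψ → □□ψ

The condition is transitivity. The 4 schema □ψ → □□ψ defines it.
Suppose □ψ→□□ψ is valid. Take Rxy, Ryz and set V(ψ)={w : Rxw}. Then □ψ at x, so □□ψ at x, so □ψ at y, so ψ at z, i.e. Rxz.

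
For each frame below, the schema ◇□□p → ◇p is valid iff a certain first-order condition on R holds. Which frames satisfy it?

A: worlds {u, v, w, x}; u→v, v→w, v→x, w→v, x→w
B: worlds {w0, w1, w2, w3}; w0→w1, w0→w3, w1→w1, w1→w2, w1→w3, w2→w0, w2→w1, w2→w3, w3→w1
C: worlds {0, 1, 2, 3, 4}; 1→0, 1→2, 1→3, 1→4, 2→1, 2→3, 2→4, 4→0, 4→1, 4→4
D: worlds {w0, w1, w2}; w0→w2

B

The schema corresponds to a generalized confluence (Geach) condition: ∀x ∀y (xRy → ∃w (yR²w ∧ xRw)).
A: fails — vRx but no t with xR²t and vRt.
B: holds.
C: fails — 1R0 but no w with 0R²w and 1Rw.
D: fails — w0Rw2 but no w with w2R²w and w0Rw.
Valid on: B.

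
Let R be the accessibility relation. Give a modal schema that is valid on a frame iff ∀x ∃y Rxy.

A defining formula is □ψ → ◇ψ (the D axiom).
Suppose □ψ→◇ψ is valid. At any x set V(ψ)=W. Then □ψ at x, so ◇ψ at x, so x has a successor.

□ψ → ◇ψ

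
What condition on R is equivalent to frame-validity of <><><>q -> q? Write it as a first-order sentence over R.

forall x forall y (x R^3 y -> exists w (y = w & x = w))

This is a Sahlqvist (Geach-type) schema ◇^3□^0q → □^0◇^0q.
Minimal-valuation argument: fix x; take any y with xR^3y and any z with xR^0z. Set V(q) to the set of worlds R-reachable from y in exactly 0 steps. Then □^0q holds at y, so the antecedent holds at x; validity forces ◇^0q at z, giving a w with zR^0w and yR^0w.
First-order correspondent: forall x forall y (x R^3 y -> exists w (y = w & x = w)).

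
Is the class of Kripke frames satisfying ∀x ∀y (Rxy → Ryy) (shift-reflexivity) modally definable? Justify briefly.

Yes — defined by □(□q → q)

This is a Sahlqvist condition; the T□ axiom □(□q → q) defines it.
Suppose □(□q→q) is valid. Take Rxy and set V(q)={w : Ryw}. Then at y, □q holds; since □(□q→q) at x, □q→q at y, so q at y, i.e. Ryy.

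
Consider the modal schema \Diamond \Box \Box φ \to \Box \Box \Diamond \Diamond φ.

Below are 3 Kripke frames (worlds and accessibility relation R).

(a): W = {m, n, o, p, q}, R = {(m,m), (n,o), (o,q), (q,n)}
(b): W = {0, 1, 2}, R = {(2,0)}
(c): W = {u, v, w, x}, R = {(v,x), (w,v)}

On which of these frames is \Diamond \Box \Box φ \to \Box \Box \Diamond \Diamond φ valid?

(b)

Frame correspondent (Sahlqvist): \forall x \forall y \forall z ((xRy \wedge x R^2 z) \to \exists w (y R^2 w \wedge z R^2 w)) — i.e. a generalized confluence (Geach) condition.
(a): fails — nRo, nR²q but no w with oR²w and qR²w.
(b): holds.
(c): fails — wRv, wR²x but no t with vR²t and xR²t.
Valid on: (b).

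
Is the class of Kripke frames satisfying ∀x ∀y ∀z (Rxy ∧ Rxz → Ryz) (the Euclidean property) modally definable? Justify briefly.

Yes, by ◇q → □◇q

Yes: it is the Euclidean property, defined by the 5 schema ◇q → □◇q.
Suppose ◇q→□◇q is valid. Take Rxy, Rxz and set V(q)={y}. Then ◇q at x, so □◇q at x, so ◇q at z, so some w with Rzw has q; w=y, i.e. Rzy. By symmetry of the argument, Ryz.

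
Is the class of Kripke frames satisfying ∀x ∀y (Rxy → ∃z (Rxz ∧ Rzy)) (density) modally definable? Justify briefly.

Yes: it is density, defined by the C4 schema □□r → □r.
Suppose □□r→□r is valid. Take Rxy and set V(r)={w : xR²w}. Then □□r at x, so □r at x, so r at y, i.e. ∃z(Rxz∧Rzy).

Yes — defined by □□r → □r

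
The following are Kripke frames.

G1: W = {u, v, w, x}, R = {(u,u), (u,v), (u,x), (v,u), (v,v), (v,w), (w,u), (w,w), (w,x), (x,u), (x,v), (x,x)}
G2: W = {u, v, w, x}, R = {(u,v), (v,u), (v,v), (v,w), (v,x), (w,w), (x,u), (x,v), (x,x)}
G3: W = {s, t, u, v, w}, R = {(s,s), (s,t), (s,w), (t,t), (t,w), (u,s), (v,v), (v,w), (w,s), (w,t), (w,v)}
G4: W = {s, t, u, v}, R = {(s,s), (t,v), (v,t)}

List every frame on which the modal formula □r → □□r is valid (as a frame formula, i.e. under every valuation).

Frame correspondent (Sahlqvist): ∀x ∀y ∀z (Rxy ∧ Ryz → Rxz) — i.e. transitivity.
G1: fails — Ruv and Rvw but not Ruw.
G2: fails — Ruv and Rvw but not Ruw.
G3: fails — Rwt and Rtw but not Rww.
G4: fails — Rvt and Rtv but not Rvv.

none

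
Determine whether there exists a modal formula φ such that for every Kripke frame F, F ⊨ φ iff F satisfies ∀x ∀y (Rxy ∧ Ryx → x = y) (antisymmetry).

Any modally definable frame class is closed under surjective bounded morphisms.
The 6-cycle (worlds s,t,u,v,w,x with s→t→u→v→w→x→s) is antisymmetric. Sending even-indexed worlds to s and odd-indexed worlds to t is a surjective bounded morphism onto the two-world frame with s↔t, which is not antisymmetric.
So no modal formula (or set of formulas) defines exactly the antisymmetric frames.

Not definable by any modal formula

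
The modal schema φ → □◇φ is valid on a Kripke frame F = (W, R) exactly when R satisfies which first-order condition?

This schema is the B axiom.
It corresponds to symmetry: ∀x ∀y (Rxy → Ryx).

symmetry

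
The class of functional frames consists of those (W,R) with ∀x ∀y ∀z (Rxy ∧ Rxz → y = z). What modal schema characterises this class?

The condition is partial functionality. The CD schema ◇s → □s defines it.

◇s → □s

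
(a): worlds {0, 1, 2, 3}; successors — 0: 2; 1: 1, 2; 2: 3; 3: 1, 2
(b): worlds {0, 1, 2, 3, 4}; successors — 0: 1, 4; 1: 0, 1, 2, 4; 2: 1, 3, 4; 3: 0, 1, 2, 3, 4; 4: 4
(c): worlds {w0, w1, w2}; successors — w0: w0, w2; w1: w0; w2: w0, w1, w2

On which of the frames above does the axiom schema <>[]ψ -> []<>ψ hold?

The schema corresponds to convergence: forall x forall y forall z (Rxy & Rxz -> exists w (Ryw & Rzw)).
(a): fails — R12 and R11 but 2 and 1 have no common successor.
(b): condition met.
(c): condition met.
Valid on: (b), (c).

(b), (c)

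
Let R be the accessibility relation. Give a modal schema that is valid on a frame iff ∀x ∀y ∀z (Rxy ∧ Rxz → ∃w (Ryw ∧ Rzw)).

◇□p → □◇p

The condition is convergence. The .2 schema ◇□p → □◇p defines it.
Suppose ◇□p→□◇p is valid. Take Rxy, Rxz and set V(p)={w : Ryw}. Then □p at y so ◇□p at x, so □◇p at x, so ◇p at z, giving w with Rzw and Ryw.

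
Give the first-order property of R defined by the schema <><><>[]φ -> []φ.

This is a Sahlqvist (Geach-type) schema ◇^3□^1φ → □^1◇^0φ.
First-order correspondent: forall x forall y forall z ((x R^3 y & xRz) -> exists w (yRw & z = w)).

forall x forall y forall z ((x R^3 y & xRz) -> exists w (yRw & z = w))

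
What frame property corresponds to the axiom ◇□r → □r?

This is a form of the 5 axiom.
It corresponds to the Euclidean property: ∀x ∀y ∀z (Rxy ∧ Rxz → Ryz).

the Euclidean property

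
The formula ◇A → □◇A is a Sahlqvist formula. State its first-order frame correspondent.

Suppose ◇A→□◇A is valid. Take Rxy, Rxz and set V(A)={y}. Then ◇A at x, so □◇A at x, so ◇A at z, so some w with Rzw has A; w=y, i.e. Rzy. By symmetry of the argument, Ryz.

the Euclidean property: ∀x ∀y ∀z (Rxy ∧ Rxz → Ryz)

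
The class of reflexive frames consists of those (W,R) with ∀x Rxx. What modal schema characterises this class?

This is reflexivity; the standard corresponding axiom is T: □ψ → ψ.
Suppose □ψ→ψ is valid. At any x set V(ψ)={w : Rxw}. Then □ψ holds at x, so ψ holds at x, i.e. Rxx.

□ψ → ψ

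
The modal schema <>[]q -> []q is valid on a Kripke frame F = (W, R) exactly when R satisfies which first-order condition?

Replacing q by ¬q and contraposing gives the equivalent schema ◇q → □◇q.
Suppose ◇q→□◇q is valid. Take Rxy, Rxz and set V(q)={y}. Then ◇q at x, so □◇q at x, so ◇q at z, so some w with Rzw has q; w=y, i.e. Rzy. By symmetry of the argument, Ryz.
Conversely, on a frame with the Euclidean property the schema holds at every world under every valuation.
So the correspondent is the Euclidean property.

the Euclidean property: forall x forall y forall z (Rxy & Rxz -> Ryz)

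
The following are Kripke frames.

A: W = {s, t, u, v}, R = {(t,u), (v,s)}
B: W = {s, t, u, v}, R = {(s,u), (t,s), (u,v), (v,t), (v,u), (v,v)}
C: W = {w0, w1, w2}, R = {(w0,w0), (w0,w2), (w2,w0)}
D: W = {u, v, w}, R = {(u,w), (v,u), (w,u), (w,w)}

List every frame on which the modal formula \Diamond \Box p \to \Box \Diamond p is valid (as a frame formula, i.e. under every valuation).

Frame correspondent (Sahlqvist): \forall x \forall y \forall z (Rxy \wedge Rxz \to \exists w (Ryw \wedge Rzw)) — i.e. convergence.
A: fails — Rtu and Rtu but u and u have no common successor.
B: fails — Rvv and Rvt but v and t have no common successor.
C: condition met.
D: condition met.
Valid on: C, D.

C, D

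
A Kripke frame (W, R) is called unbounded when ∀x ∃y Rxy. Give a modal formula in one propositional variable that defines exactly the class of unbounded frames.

A defining formula is □s → ◇s (the D axiom).
Suppose □s→◇s is valid. At any x set V(s)=W. Then □s at x, so ◇s at x, so x has a successor.

□s → ◇s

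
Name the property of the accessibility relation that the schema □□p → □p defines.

Suppose □□p→□p is valid. Take Rxy and set V(p)={w : xR²w}. Then □□p at x, so □p at x, so p at y, i.e. ∃z(Rxz∧Rzy).
Conversely, any frame satisfying ∀x ∀y (Rxy → ∃z (Rxz ∧ Rzy)) validates the schema.
Frame condition: ∀x ∀y (Rxy → ∃z (Rxz ∧ Rzy)).

density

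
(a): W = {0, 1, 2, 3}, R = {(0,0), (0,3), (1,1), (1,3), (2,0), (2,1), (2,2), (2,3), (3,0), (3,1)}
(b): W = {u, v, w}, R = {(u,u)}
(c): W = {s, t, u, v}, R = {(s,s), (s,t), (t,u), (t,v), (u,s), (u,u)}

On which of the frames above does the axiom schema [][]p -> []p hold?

The schema corresponds to density: forall x forall y (Rxy -> exists z (Rxz & Rzy)).
(a): holds.
(b): holds.
(c): fails — Rtv but no z with Rtz and Rzv.

(a), (b)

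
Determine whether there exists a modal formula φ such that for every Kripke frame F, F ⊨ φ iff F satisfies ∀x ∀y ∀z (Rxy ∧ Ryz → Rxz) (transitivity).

This is a Sahlqvist condition; the 4 axiom □r → □□r defines it.
Suppose □r→□□r is valid. Take Rxy, Ryz and set V(r)={w : Rxw}. Then □r at x, so □□r at x, so □r at y, so r at z, i.e. Rxz.

Yes, by □r → □□r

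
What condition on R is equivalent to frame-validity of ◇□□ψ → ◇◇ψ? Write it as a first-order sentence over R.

This is a Sahlqvist (Geach-type) schema ◇^1□^2ψ → □^0◇^2ψ.
Minimal-valuation argument: fix x; take any y with xR^1y and any z with xR^0z. Set V(ψ) to the set of worlds R-reachable from y in exactly 2 steps. Then □^2ψ holds at y, so the antecedent holds at x; validity forces ◇^2ψ at z, giving a w with zR^2w and yR^2w.
First-order correspondent: ∀x ∀y (xRy → ∃w (yR²w ∧ xR²w)).

∀x ∀y (xRy → ∃w (yR²w ∧ xR²w))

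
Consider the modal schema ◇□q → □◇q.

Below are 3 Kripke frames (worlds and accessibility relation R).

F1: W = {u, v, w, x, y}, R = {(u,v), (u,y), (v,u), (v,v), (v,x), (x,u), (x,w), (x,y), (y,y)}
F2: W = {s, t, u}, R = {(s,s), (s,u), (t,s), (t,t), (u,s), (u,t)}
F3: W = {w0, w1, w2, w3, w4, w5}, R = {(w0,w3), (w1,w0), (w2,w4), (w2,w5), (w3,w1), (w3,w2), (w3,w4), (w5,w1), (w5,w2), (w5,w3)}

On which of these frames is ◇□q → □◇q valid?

Frame correspondent (Sahlqvist): ∀x ∀y ∀z (Rxy ∧ Rxz → ∃w (Ryw ∧ Rzw)) — i.e. convergence.
F1: fails — Ruv and Ruy but v and y have no common successor.
F2: ✓.
F3: fails — Rw2w4 and Rw2w4 but w4 and w4 have no common successor.
Valid on: F2.

F2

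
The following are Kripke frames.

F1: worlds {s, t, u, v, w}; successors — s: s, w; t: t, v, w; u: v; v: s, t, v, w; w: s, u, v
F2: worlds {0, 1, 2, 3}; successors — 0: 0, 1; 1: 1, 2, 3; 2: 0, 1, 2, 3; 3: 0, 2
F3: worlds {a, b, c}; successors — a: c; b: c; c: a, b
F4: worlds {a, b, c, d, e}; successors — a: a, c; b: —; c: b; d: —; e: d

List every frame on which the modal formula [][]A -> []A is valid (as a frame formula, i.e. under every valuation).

Frame correspondent (Sahlqvist): forall x forall y (Rxy -> exists z (Rxz & Rzy)) — i.e. density.
F1: fails — Rwu but no z with Rwz and Rzu.
F2: holds.
F3: fails — Rac but no z with Raz and Rzc.
F4: fails — Red but no z with Rez and Rzd.

F2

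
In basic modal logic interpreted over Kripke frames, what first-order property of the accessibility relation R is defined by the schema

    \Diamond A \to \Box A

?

Partial functionality

This schema is the CD axiom.
Its frame correspondent is partial functionality — \forall x \forall y \forall z (Rxy \wedge Rxz \to y = z).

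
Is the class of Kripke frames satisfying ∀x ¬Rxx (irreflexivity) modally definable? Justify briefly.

Any modally definable frame class is closed under surjective bounded morphisms.
The 4-cycle (worlds a,b,c,d with a→b→c→d→a) is irreflexive, and the map sending every world to a single reflexive point • is a surjective bounded morphism (forth: every edge maps to (•,•); back: every world has a successor). So any modal formula valid on the 4-cycle is also valid on the reflexive point, which is not irreflexive.
Hence irreflexivity is not modally definable.

No — not modally definable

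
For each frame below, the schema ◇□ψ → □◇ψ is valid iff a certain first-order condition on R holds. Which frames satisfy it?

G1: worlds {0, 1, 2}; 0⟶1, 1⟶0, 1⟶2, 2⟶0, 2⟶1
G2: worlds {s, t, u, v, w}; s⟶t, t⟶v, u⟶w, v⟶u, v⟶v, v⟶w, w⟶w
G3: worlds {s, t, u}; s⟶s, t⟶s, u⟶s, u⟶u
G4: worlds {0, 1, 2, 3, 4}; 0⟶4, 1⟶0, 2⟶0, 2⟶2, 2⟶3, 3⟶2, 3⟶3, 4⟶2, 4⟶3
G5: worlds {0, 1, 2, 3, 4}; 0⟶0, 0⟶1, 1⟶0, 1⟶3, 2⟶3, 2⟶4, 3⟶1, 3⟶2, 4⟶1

The schema corresponds to convergence: ∀x ∀y ∀z (Rxy ∧ Rxz → ∃w (Ryw ∧ Rzw)).
G1: fails — R20 and R21 but 0 and 1 have no common successor.
G2: condition met.
G3: condition met.
G4: fails — R23 and R20 but 3 and 0 have no common successor.
G5: condition met.

G2, G3, G5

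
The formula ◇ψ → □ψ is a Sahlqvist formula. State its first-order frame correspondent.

Suppose ◇ψ→□ψ is valid. Take Rxy, Rxz and set V(ψ)={y}. Then ◇ψ at x, so □ψ at x, so ψ at z, i.e. z=y.
Conversely, on a frame with partial functionality the schema holds at every world under every valuation.
So the correspondent is partial functionality.

partial functionality: ∀x ∀y ∀z (Rxy ∧ Rxz → y = z)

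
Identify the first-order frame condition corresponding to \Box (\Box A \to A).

Shift-reflexivity

This schema is the T□ axiom.
Its frame correspondent is shift-reflexivity — \forall x \forall y (Rxy \to Ryy).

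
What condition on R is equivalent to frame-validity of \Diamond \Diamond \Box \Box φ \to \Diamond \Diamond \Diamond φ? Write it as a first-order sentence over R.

\forall x \forall y (x R^2 y \to \exists w (y R^2 w \wedge x R^3 w))

This is a Sahlqvist (Geach-type) schema ◇^2□^2φ → □^0◇^3φ.
First-order correspondent: \forall x \forall y (x R^2 y \to \exists w (y R^2 w \wedge x R^3 w)).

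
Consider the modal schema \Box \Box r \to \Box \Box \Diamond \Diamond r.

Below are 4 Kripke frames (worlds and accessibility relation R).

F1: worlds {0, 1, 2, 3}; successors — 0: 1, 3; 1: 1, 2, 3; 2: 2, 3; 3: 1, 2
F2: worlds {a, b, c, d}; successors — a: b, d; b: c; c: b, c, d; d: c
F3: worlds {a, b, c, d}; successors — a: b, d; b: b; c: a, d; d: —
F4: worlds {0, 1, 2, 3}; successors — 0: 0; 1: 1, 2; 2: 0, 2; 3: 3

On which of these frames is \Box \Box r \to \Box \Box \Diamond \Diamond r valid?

Frame correspondent (Sahlqvist): \forall x \forall z (x R^2 z \to \exists w (x R^2 w \wedge z R^2 w)) — i.e. a generalized confluence (Geach) condition.
F1: ✓.
F2: ✓.
F3: fails — cR²d but no w with cR²w and dR²w.
F4: ✓.
Valid on: F1, F2, F4.

F1, F2, F4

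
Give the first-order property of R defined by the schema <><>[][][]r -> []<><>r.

This is a Sahlqvist (Geach-type) schema ◇^2□^3r → □^1◇^2r.
Minimal-valuation argument: fix x; take any y with xR^2y and any z with xR^1z. Set V(r) to the set of worlds R-reachable from y in exactly 3 steps. Then □^3r holds at y, so the antecedent holds at x; validity forces ◇^2r at z, giving a w with zR^2w and yR^3w.
First-order correspondent: forall x forall y forall z ((x R^2 y & xRz) -> exists w (y R^3 w & z R^2 w)).

forall x forall y forall z ((x R^2 y & xRz) -> exists w (y R^3 w & z R^2 w))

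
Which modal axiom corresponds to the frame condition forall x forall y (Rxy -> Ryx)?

This is symmetry; the standard corresponding axiom is B: q → □◇q.

q → □◇q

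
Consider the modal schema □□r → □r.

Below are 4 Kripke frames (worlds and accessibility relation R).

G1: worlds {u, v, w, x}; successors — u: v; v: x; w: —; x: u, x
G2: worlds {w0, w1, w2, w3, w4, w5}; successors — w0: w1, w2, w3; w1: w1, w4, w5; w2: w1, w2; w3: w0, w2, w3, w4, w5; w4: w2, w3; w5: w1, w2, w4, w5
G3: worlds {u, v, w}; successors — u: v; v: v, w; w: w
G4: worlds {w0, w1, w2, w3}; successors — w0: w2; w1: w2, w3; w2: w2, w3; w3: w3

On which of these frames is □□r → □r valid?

The schema corresponds to density: ∀x ∀y (Rxy → ∃z (Rxz ∧ Rzy)).
G1: fails — Ruv but no z with Ruz and Rzv.
G2: holds.
G3: holds.
G4: holds.
Valid on: G2, G3, G4.

G2, G3, G4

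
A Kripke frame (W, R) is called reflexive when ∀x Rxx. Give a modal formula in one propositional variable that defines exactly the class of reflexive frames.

□q → q

The condition is reflexivity. The T schema □q → q defines it.
Suppose □q→q is valid. At any x set V(q)={w : Rxw}. Then □q holds at x, so q holds at x, i.e. Rxx.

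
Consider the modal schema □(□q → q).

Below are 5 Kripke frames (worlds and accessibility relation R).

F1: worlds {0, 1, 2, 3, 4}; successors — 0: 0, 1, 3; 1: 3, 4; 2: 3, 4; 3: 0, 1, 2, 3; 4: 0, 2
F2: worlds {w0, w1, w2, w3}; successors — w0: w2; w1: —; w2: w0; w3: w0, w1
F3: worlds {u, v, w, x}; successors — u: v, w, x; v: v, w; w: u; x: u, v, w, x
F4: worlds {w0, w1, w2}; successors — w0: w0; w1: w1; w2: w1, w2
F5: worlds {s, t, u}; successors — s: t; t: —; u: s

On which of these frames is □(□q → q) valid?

This is the axiom for shift-reflexivity; its first-order frame correspondent is ∀x ∀y (Rxy → Ryy).
F1: fails — R32 but not R22.
F2: fails — Rw0w2 but not Rw2w2.
F3: fails — Rxw but not Rww.
F4: condition met.
F5: fails — Rus but not Rss.
Valid on: F4.

F4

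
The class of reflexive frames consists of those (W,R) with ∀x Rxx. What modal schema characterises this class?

□ψ → ψ

This is reflexivity; the standard corresponding axiom is T: □ψ → ψ.
Suppose □ψ→ψ is valid. At any x set V(ψ)={w : Rxw}. Then □ψ holds at x, so ψ holds at x, i.e. Rxx.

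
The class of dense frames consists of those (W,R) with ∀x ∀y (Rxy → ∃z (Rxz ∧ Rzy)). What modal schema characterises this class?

□□s → □s

A defining formula is □□s → □s (the C4 axiom).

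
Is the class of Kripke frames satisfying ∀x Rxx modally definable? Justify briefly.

The condition is reflexivity. A defining modal formula is □r → r.
Suppose □r→r is valid. At any x set V(r)={w : Rxw}. Then □r holds at x, so r holds at x, i.e. Rxx.

Yes, by □r → r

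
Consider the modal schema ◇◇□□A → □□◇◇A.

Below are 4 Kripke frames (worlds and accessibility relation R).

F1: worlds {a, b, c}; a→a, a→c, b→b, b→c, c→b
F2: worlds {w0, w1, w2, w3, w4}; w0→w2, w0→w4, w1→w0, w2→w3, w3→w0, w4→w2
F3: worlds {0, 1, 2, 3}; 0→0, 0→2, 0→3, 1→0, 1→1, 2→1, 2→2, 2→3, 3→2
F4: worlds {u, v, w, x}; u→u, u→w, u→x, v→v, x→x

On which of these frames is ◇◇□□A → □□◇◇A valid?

The schema corresponds to a generalized confluence (Geach) condition: ∀x ∀y ∀z ((xR²y ∧ xR²z) → ∃w (yR²w ∧ zR²w)).
F1: satisfies the condition.
F2: fails — w0R²w2, w0R²w3 but no w with w2R²w and w3R²w.
F3: satisfies the condition.
F4: fails — uR²u, uR²w but no t with uR²t and wR²t.
Valid on: F1, F3.

F1, F3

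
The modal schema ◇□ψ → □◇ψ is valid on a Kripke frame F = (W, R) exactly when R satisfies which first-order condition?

Convergence

Suppose ◇□ψ→□◇ψ is valid. Take Rxy, Rxz and set V(ψ)={w : Ryw}. Then □ψ at y so ◇□ψ at x, so □◇ψ at x, so ◇ψ at z, giving w with Rzw and Ryw.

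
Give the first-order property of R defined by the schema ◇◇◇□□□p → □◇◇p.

∀x ∀y ∀z ((xR³y ∧ xRz) → ∃w (yR³w ∧ zR²w))

This is a Sahlqvist (Geach-type) schema ◇^3□^3p → □^1◇^2p.
Minimal-valuation argument: fix x; take any y with xR^3y and any z with xR^1z. Set V(p) to the set of worlds R-reachable from y in exactly 3 steps. Then □^3p holds at y, so the antecedent holds at x; validity forces ◇^2p at z, giving a w with zR^2w and yR^3w.
First-order correspondent: ∀x ∀y ∀z ((xR³y ∧ xRz) → ∃w (yR³w ∧ zR²w)).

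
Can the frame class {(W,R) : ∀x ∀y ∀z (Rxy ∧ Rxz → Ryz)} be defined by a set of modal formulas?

Yes — defined by ◇r → □◇r

This is a Sahlqvist condition; the 5 axiom ◇r → □◇r defines it.
Suppose ◇r→□◇r is valid. Take Rxy, Rxz and set V(r)={y}. Then ◇r at x, so □◇r at x, so ◇r at z, so some w with Rzw has r; w=y, i.e. Rzy. By symmetry of the argument, Ryz.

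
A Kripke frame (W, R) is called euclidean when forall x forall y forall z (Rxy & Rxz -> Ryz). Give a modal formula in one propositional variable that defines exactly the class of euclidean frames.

◇s → □◇s

A defining formula is ◇s → □◇s (the 5 axiom).
Suppose ◇s→□◇s is valid. Take Rxy, Rxz and set V(s)={y}. Then ◇s at x, so □◇s at x, so ◇s at z, so some w with Rzw has s; w=y, i.e. Rzy. By symmetry of the argument, Ryz.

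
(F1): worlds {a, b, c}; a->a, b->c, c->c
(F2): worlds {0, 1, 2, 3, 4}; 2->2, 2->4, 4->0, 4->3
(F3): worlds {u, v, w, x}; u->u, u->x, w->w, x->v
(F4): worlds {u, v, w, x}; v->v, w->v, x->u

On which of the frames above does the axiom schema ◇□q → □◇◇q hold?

(F1)

This is the axiom for a generalized confluence (Geach) condition; its first-order frame correspondent is ∀x ∀y ∀z ((xRy ∧ xRz) → ∃w (yRw ∧ zR²w)).
(F1): ✓.
(F2): fails — 2R2, 2R4 but no w with 2Rw and 4R²w.
(F3): fails — uRu, uRx but no t with uRt and xR²t.
(F4): fails — xRu, xRu but no t with uRt and uR²t.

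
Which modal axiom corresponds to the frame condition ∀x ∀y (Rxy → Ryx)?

ψ → □◇ψ

This is symmetry; the standard corresponding axiom is B: ψ → □◇ψ.
Suppose ψ→□◇ψ is valid. Take Rxy and set V(ψ)={x}. Then ψ at x, so □◇ψ at x, so ◇ψ at y, so some z with Ryz has ψ; z=x, i.e. Ryx.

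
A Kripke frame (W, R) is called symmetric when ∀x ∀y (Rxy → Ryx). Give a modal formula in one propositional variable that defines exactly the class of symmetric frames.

ψ → □◇ψ

A defining formula is ψ → □◇ψ (the B axiom).
Suppose ψ→□◇ψ is valid. Take Rxy and set V(ψ)={x}. Then ψ at x, so □◇ψ at x, so ◇ψ at y, so some z with Ryz has ψ; z=x, i.e. Ryx.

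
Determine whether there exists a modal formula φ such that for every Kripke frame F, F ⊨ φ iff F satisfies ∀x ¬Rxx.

Not modally definable

Modal frame validity is preserved under surjective bounded morphisms.
The 5-cycle (worlds w0,w1,w2,w3,w4 with w0→w1→w2→w3→w4→w0) is irreflexive, and the map sending every world to a single reflexive point • is a surjective bounded morphism (forth: every edge maps to (•,•); back: every world has a successor). So any modal formula valid on the 5-cycle is also valid on the reflexive point, which is not irreflexive.
So no modal formula (or set of formulas) defines exactly the irreflexive frames.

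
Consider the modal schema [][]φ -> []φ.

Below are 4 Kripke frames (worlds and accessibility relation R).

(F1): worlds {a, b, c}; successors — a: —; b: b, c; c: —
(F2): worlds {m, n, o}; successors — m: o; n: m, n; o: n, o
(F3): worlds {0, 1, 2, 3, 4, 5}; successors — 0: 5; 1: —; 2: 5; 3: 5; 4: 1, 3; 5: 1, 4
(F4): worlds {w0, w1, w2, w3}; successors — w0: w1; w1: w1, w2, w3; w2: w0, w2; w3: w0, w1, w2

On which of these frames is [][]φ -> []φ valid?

The schema corresponds to density: forall x forall y (Rxy -> exists z (Rxz & Rzy)).
(F1): satisfies the condition.
(F2): satisfies the condition.
(F3): fails — R25 but no z with R2z and Rz5.
(F4): satisfies the condition.
Valid on: (F1), (F2), (F4).

(F1), (F2), (F4)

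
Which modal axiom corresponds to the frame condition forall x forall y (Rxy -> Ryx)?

s → □◇s

This is symmetry; the standard corresponding axiom is B: s → □◇s.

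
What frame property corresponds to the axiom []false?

Emptiness of R

□⊥ is valid iff no world has any successor (otherwise □⊥ fails at any world with one).
Conversely, any frame satisfying forall x forall y ~Rxy validates the schema.
So the correspondent is emptiness of R.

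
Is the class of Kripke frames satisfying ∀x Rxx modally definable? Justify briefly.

Definable; □q → q defines it

Yes: it is reflexivity, defined by the T schema □q → q.
Suppose □q→q is valid. At any x set V(q)={w : Rxw}. Then □q holds at x, so q holds at x, i.e. Rxx.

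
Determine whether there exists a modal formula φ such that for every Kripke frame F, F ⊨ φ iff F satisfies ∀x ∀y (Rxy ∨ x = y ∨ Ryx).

Not definable by any modal formula

If a class were modally definable it would be closed under disjoint unions (Goldblatt–Thomason).
Take 4 disjoint single-world reflexive frames: each is trivially connected, but their disjoint union has 4 worlds with no edge between distinct components, so it is not connected.
So no modal formula (or set of formulas) defines exactly the connected frames.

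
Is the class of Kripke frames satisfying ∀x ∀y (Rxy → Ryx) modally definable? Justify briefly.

This is a Sahlqvist condition; the B axiom p → □◇p defines it.
Suppose p→□◇p is valid. Take Rxy and set V(p)={x}. Then p at x, so □◇p at x, so ◇p at y, so some z with Ryz has p; z=x, i.e. Ryx.

Definable; p → □◇p defines it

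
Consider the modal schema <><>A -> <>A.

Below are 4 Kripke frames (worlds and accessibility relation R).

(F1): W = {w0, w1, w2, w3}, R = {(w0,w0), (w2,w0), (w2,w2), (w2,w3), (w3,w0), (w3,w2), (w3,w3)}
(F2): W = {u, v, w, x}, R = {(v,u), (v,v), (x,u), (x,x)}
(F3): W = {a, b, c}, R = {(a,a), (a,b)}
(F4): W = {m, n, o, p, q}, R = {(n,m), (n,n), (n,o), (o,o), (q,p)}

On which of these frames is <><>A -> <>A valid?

(F1), (F2), (F3), (F4)

The schema corresponds to a generalized confluence (Geach) condition: forall x forall y (x R^2 y -> exists w (y = w & xRw)).
(F1): satisfies the condition.
(F2): satisfies the condition.
(F3): satisfies the condition.
(F4): satisfies the condition.
Valid on: (F1), (F2), (F3), (F4).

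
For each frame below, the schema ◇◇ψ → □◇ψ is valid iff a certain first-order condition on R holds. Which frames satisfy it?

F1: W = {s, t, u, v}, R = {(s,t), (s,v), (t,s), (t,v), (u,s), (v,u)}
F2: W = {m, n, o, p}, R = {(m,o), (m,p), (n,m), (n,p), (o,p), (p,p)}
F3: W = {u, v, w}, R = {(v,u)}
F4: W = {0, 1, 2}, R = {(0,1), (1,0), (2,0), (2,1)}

The schema corresponds to a generalized confluence (Geach) condition: ∀x ∀y ∀z ((xR²y ∧ xRz) → ∃w (y = w ∧ zRw)).
F1: fails — sR²s, sRv but no w with s=w and vRw.
F2: fails — nR²o, nRp but no w with o=w and pRw.
F3: condition met.
F4: fails — 2R²0, 2R0 but no w with 0=w and 0Rw.

F3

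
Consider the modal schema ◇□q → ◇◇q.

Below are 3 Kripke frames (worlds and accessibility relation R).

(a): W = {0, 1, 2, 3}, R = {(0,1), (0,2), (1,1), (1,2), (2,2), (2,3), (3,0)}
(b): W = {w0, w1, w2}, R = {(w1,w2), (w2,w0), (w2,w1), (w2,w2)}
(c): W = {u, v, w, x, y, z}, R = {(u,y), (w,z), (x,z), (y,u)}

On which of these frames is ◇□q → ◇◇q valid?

The schema corresponds to a generalized confluence (Geach) condition: ∀x ∀y (xRy → ∃w (yRw ∧ xR²w)).
(a): holds.
(b): fails — w2Rw0 but no w with w0Rw and w2R²w.
(c): fails — wRz but no t with zRt and wR²t.

(a)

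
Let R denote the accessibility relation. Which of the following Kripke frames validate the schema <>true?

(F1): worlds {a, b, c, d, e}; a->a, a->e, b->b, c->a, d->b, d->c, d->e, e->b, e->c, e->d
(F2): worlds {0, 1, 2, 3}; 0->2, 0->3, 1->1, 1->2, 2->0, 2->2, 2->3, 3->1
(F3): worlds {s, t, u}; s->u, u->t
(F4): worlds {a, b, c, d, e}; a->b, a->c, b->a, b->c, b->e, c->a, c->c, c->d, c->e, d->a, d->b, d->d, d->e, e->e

(F1), (F2), (F4)

The schema corresponds to seriality: forall x exists y Rxy.
(F1): ✓.
(F2): ✓.
(F3): fails — world t has no successor.
(F4): ✓.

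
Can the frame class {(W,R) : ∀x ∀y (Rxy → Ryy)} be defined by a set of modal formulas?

This is a Sahlqvist condition; the T□ axiom □(□r → r) defines it.
Suppose □(□r→r) is valid. Take Rxy and set V(r)={w : Ryw}. Then at y, □r holds; since □(□r→r) at x, □r→r at y, so r at y, i.e. Ryy.

Yes — defined by □(□r → r)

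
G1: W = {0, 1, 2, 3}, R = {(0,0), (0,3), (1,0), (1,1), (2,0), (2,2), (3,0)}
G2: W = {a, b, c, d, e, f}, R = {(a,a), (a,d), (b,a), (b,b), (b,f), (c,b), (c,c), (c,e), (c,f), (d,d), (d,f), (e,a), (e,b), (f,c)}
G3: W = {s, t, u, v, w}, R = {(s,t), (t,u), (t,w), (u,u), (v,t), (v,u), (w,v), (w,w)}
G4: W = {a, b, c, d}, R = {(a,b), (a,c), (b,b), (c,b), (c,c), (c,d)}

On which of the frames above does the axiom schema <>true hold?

This is the axiom for seriality; its first-order frame correspondent is forall x exists y Rxy.
G1: condition met.
G2: condition met.
G3: condition met.
G4: fails — world d has no successor.
Valid on: G1, G2, G3.

G1, G2, G3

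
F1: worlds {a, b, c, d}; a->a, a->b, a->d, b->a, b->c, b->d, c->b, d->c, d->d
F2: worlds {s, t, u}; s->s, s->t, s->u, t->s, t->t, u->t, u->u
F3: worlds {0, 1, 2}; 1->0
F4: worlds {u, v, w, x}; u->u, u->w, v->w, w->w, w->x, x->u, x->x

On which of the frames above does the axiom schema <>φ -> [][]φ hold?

F3

This is the axiom for a generalized confluence (Geach) condition; its first-order frame correspondent is forall x forall y forall z ((xRy & x R^2 z) -> exists w (y = w & z = w)).
F1: fails — aRa, aR²b but a ≠ b.
F2: fails — sRs, sR²t but s ≠ t.
F3: ✓.
F4: fails — uRu, uR²w but u ≠ w.
Valid on: F3.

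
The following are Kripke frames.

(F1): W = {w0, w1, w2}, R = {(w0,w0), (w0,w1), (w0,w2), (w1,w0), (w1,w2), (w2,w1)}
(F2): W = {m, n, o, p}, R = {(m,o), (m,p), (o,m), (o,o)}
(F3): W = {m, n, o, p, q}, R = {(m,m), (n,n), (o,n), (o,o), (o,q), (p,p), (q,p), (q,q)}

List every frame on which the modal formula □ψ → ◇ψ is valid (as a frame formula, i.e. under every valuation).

This is the axiom for seriality; its first-order frame correspondent is ∀x ∃y Rxy.
(F1): ✓.
(F2): fails — world n has no successor.
(F3): ✓.
Valid on: (F1), (F3).

(F1), (F3)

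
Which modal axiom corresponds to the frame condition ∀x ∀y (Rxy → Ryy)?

□(□p → p)

The condition is shift-reflexivity. The T□ schema □(□p → p) defines it.
Suppose □(□p→p) is valid. Take Rxy and set V(p)={w : Ryw}. Then at y, □p holds; since □(□p→p) at x, □p→p at y, so p at y, i.e. Ryy.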